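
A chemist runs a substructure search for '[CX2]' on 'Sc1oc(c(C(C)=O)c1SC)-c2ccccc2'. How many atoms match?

0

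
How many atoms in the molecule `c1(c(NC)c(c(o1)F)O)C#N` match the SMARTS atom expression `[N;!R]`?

2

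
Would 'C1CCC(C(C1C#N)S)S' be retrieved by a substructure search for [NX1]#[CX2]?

The pattern [NX1]#[CX2] describes a nitrogen triple-bonded to a two-connected carbon — a nitrile.
The molecule carries a nitrile (-C#N), whose atoms satisfy every constraint of the query, so the pattern matches.

Yes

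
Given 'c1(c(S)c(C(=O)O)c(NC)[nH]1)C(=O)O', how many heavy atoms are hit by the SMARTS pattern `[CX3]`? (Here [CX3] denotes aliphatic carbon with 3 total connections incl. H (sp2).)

2

The query [CX3] means: C with X3: aliphatic carbon with exactly 3 total connections.
Check the 14 heavy atoms by environment: 1× n (aromatic, X3) → no; 4× c (aromatic, X3) → no; 1× S (X2) → no; 2× C (X3) → match; 2× O (X1) → no; 2× O (X2) → no; 1× N (X3) → no; 1× C (X4) → no.
That gives 2 matching atoms.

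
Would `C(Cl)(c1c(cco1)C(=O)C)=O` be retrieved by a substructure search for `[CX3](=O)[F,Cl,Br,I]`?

The pattern [CX3](=O)[F,Cl,Br,I] describes a carbonyl carbon bonded to a halogen — an acyl halide.
The molecule carries an acyl chloride (-C(=O)Cl), whose atoms satisfy every constraint of the query, so the pattern matches.

Yes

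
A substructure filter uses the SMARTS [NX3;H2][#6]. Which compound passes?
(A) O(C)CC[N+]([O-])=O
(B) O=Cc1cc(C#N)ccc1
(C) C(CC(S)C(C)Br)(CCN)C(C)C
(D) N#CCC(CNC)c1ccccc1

[NX3;H2][#6] describes a trivalent nitrogen with two H attached to carbon (a primary amine).
(A) has a nitro group (-[N+](=O)[O-]) but the nitrogen is [N+] with no H, not NX3H2.
(B) has a nitrile (-C#N) but the nitrogen is NX1 (triple-bonded), not NX3 with two H.
(C) contains a primary amino group (-NH2), which satisfies every atom and bond constraint.
(D) has a nitrile (-C#N) but the nitrogen is NX1 (triple-bonded), not NX3 with two H.
So the answer is (C).

C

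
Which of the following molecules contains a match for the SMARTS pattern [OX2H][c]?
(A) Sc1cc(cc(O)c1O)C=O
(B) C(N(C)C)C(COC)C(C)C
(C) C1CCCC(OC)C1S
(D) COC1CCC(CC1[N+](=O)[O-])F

[OX2H][c] describes a hydroxyl oxygen attached to an aromatic carbon (a phenol).
(A) contains a hydroxyl group (-OH), which satisfies every atom and bond constraint.
(B) has a methoxy ether (-OCH3) but the oxygen has H0, not H1.
(C) has a methoxy ether (-OCH3) but the oxygen has H0, not H1.
(D) has a methoxy ether (-OCH3) but the oxygen has H0, not H1.
So the answer is (A).

A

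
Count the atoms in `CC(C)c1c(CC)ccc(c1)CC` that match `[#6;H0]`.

3

The query [#6;H0] means: any carbon with no attached hydrogen.
Check the 13 heavy atoms by environment: 3× c (aromatic, H1) → no; 3× c (aromatic, H0) → match; 1× C (H1) → no; 4× C (H3) → no; 2× C (H2) → no.
That gives 3 matching atoms.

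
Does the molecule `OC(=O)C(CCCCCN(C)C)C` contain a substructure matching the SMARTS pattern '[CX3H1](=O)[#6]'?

No

The pattern [CX3H1](=O)[#6] describes an sp2 carbon with one H, double-bonded to O and single-bonded to carbon — an aldehyde.
The closest candidate here is a carboxylic acid group (-C(=O)OH), but the carbonyl carbon has H0 and is bonded to O, not H1. No other fragment satisfies the full query, so there is no match.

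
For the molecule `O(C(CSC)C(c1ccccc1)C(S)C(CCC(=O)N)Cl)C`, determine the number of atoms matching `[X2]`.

The query [X2] means: any atom with exactly two total connections (bonds + H).
Check the 22 heavy atoms by environment: 9× C (X4) → no; 6× c (aromatic, X3) → no; 2× S (X2) → match; 1× Cl (X1) → no; 1× O (X2) → match; 1× C (X3) → no; 1× O (X1) → no; 1× N (X3) → no.
Summing the matching environments: 2 + 1 = 3 matching atoms.

3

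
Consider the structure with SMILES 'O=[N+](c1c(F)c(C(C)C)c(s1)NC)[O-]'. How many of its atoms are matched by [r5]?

5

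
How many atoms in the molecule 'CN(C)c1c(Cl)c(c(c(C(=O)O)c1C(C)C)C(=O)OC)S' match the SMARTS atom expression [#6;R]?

6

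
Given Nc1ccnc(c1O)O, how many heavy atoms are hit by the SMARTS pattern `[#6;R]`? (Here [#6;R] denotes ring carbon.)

5

Check the 9 heavy atoms by environment: 1× n (aromatic, in 6-ring) → no; 5× c (aromatic, in 6-ring) → match; 1× N (acyclic) → no; 2× O (acyclic) → no.
That gives 5 matching atoms.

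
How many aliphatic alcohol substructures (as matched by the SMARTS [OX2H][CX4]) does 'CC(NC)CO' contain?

1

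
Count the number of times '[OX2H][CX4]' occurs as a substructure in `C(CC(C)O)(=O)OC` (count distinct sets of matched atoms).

1

[OX2H][CX4] is the SMARTS for an aliphatic alcohol: a hydroxyl oxygen bound to an sp3 (X4) carbon.
Exactly one fragment in the molecule meets all constraints, giving 1 match.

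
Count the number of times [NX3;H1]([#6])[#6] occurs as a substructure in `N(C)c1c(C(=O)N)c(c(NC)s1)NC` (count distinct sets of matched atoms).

3

[NX3;H1]([#6])[#6] is the SMARTS for a secondary amine: a trivalent nitrogen with one H, bonded to two carbons.
The molecule carries 3 separate instances of an N-methylamino group (-NHCH3) meeting every constraint; each maps to a distinct set of atoms, giving 3 matches.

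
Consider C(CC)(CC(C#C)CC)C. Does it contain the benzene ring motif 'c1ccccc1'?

The pattern c1ccccc1 describes six aromatic carbons in a ring — a benzene ring.
The closest candidate here is a methyl group (-CH3), but no six-membered all-carbon aromatic ring is present. No other fragment satisfies the full query, so there is no match.

No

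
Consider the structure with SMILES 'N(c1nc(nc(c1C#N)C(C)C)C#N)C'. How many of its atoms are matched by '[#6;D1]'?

3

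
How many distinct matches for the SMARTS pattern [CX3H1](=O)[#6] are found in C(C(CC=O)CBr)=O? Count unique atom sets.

2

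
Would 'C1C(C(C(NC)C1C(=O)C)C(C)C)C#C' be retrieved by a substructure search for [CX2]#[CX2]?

Yes

The pattern [CX2]#[CX2] describes a carbon-carbon triple bond — an alkyne.
The molecule carries an ethynyl group (-C#CH), whose atoms satisfy every constraint of the query, so the pattern matches.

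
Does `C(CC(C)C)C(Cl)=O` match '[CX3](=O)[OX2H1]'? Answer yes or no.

No

The pattern [CX3](=O)[OX2H1] describes an sp2 carbon double-bonded to O and single-bonded to an -OH oxygen — a carboxylic acid.
The closest candidate here is an acyl chloride (-C(=O)Cl), but the carbonyl is bonded to Cl, not to an -OH oxygen. No other fragment satisfies the full query, so there is no match.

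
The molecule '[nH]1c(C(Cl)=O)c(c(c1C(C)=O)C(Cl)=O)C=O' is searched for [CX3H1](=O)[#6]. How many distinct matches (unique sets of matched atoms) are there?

[CX3H1](=O)[#6] is the SMARTS for an aldehyde: an sp2 carbon with one H, double-bonded to O and single-bonded to carbon.
Exactly one fragment in the molecule meets all constraints, giving 1 match.

1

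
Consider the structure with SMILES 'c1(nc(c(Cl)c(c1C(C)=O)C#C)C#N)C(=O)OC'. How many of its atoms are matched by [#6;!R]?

7

Check the 18 heavy atoms by environment: 1× n (aromatic, in 6-ring) → no; 5× c (aromatic, in 6-ring) → no; 7× C (acyclic) → match; 1× N (acyclic) → no; 3× O (acyclic) → no; 1× Cl (acyclic) → no.
That gives 7 matching atoms.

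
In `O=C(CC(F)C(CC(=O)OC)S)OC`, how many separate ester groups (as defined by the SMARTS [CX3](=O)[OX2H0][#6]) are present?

2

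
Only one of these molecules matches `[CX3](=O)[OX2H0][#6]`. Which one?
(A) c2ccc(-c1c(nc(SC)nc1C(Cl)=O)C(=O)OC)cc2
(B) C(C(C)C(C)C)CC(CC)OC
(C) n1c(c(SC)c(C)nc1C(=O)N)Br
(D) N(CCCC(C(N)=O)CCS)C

A

[CX3](=O)[OX2H0][#6] describes a carbonyl carbon bonded to an oxygen that is itself bonded to carbon (no H on that O) (an ester).
(A) contains a methyl-ester group (-C(=O)OCH3), which satisfies every atom and bond constraint.
(B) has a methoxy ether (-OCH3) but the ether oxygen is not adjacent to a C=O carbon.
(C) has a primary amide (-C(=O)NH2) but the carbonyl is bonded to N, not to an O-C linkage.
(D) has a primary amide (-C(=O)NH2) but the carbonyl is bonded to N, not to an O-C linkage.
So the answer is (A).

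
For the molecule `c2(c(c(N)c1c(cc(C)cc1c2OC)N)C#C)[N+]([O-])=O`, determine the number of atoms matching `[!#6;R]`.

0

Check the 20 heavy atoms by environment: 10× c (aromatic, in 6-ring) → no; 2× N (acyclic) → no; 2× O (acyclic) → no; 4× C (acyclic) → no; 1× N (charge +1, acyclic) → no; 1× O (charge -1, acyclic) → no.
No environment satisfies the query, so 0 matching atoms.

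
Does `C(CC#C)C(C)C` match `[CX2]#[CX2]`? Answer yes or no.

Yes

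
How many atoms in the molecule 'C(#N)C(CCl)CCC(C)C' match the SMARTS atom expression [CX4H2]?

The query [CX4H2] means: sp3 carbon (X4) with exactly two hydrogens.
Check the 10 heavy atoms by environment: 3× C (H2, X4) → match; 2× C (H1, X4) → no; 1× C (H0, X2) → no; 1× N (H0, X1) → no; 2× C (H3, X4) → no; 1× Cl (H0, X1) → no.
That gives 3 matching atoms.

3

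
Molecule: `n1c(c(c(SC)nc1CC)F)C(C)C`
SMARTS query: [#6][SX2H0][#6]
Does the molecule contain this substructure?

Yes

The pattern [#6][SX2H0][#6] describes an aliphatic sulfur bridging two carbons with no H on the sulfur — a thioether.
The molecule carries a methylthio ether (-SCH3), whose atoms satisfy every constraint of the query, so the pattern matches.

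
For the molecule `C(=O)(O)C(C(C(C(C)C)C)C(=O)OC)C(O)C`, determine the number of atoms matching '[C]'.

The query [C] means: uppercase C matches aliphatic (non-aromatic) carbon only.
Check the 17 heavy atoms by environment: 12× C → match; 5× O → no.
That gives 12 matching atoms.

12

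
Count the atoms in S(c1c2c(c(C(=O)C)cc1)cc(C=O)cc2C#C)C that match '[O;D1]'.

2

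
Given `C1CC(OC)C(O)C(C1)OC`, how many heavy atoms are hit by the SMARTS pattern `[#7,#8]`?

The query [#7,#8] means: nitrogen or oxygen (comma = OR).
Check the 11 heavy atoms by environment: 8× C → no; 3× O → match.
That gives 3 matching atoms.

3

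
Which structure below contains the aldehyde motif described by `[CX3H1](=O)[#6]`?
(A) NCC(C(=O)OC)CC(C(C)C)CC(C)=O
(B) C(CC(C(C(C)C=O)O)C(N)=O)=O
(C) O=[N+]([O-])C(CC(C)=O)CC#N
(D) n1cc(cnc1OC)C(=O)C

[CX3H1](=O)[#6] describes an sp2 carbon with one H, double-bonded to O and single-bonded to carbon (an aldehyde).
(A) has a methyl-ester group (-C(=O)OCH3) but the carbonyl carbon has H0, not H1.
(B) contains an aldehyde (-CHO), which satisfies every atom and bond constraint.
(C) has an acetyl/ketone group (-C(=O)CH3) but the carbonyl carbon has H0 (two carbon neighbours), not H1.
(D) has an acetyl/ketone group (-C(=O)CH3) but the carbonyl carbon has H0 (two carbon neighbours), not H1.
So the answer is (B).

B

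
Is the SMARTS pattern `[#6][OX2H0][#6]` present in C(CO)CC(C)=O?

No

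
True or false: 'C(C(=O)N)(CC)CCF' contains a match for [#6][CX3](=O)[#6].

The pattern [#6][CX3](=O)[#6] describes a carbonyl carbon (no H) flanked by two carbons — a ketone.
The closest candidate here is a primary amide (-C(=O)NH2), but one neighbour of the carbonyl carbon is N, not C. No other fragment satisfies the full query, so there is no match.

False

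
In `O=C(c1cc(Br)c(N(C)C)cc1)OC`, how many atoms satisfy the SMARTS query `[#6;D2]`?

3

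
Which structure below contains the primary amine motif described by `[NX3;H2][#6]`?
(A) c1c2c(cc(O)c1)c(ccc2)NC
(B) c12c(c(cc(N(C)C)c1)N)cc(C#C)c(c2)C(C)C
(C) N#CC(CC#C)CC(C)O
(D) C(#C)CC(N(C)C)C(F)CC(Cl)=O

[NX3;H2][#6] describes a trivalent nitrogen with two H attached to carbon (a primary amine).
(A) has an N-methylamino group (-NHCH3) but the nitrogen bears two carbons and only one H (H1), not H2.
(B) contains a primary amino group (-NH2), which satisfies every atom and bond constraint.
(C) has a nitrile (-C#N) but the nitrogen is NX1 (triple-bonded), not NX3 with two H.
(D) has a dimethylamino group (-N(CH3)2) but the nitrogen has H0, not H2.
So the answer is (B).

B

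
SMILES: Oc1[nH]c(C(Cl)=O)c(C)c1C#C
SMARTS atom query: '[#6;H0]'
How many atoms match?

6

The query [#6;H0] means: any carbon with no attached hydrogen.
Check the 12 heavy atoms by environment: 1× n (aromatic, H1) → no; 4× c (aromatic, H0) → match; 2× C (H0) → match; 1× O (H0) → no; 1× Cl (H0) → no; 1× C (H1) → no; 1× C (H3) → no; 1× O (H1) → no.
Summing the matching environments: 4 + 2 = 6 matching atoms.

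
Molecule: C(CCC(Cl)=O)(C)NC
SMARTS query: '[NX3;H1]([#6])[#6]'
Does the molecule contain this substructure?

Yes

The pattern [NX3;H1]([#6])[#6] describes a trivalent nitrogen with one H, bonded to two carbons — a secondary amine.
The molecule carries an N-methylamino group (-NHCH3), whose atoms satisfy every constraint of the query, so the pattern matches.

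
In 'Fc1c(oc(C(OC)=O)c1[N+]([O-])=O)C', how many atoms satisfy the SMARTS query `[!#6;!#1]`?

The query [!#6;!#1] means: not carbon and not hydrogen — any heteroatom.
Check the 14 heavy atoms by environment: 1× o (aromatic) → match; 4× c (aromatic) → no; 1× N (charge +1) → match; 1× O (charge -1) → match; 3× O → match; 1× F → match; 3× C → no.
Summing the matching environments: 1 + 1 + 1 + 3 + 1 = 7 matching atoms.

7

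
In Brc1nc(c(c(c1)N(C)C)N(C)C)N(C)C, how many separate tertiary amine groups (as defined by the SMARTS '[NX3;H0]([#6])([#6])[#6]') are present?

3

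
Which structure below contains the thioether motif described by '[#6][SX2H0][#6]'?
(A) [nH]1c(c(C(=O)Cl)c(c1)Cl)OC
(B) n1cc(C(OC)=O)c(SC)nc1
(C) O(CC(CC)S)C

B

[#6][SX2H0][#6] describes an aliphatic sulfur bridging two carbons with no H on the sulfur (a thioether).
(A) has a methoxy ether (-OCH3) but the bridging atom is O, not S.
(B) contains a methylthio ether (-SCH3), which satisfies every atom and bond constraint.
(C) has a thiol (-SH) but the sulfur has H1, not H0 bridging two carbons.
So the answer is (B).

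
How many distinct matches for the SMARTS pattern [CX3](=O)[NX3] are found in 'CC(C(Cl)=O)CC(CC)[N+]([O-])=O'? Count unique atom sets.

0

[CX3](=O)[NX3] is the SMARTS for an amide: a carbonyl carbon bonded to a trivalent nitrogen.
No fragment in the molecule satisfies every constraint, giving 0 matches.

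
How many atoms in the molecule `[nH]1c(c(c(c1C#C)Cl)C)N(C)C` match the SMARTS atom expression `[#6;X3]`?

Check the 12 heavy atoms by environment: 1× n (aromatic, X3) → no; 4× c (aromatic, X3) → match; 2× C (X2) → no; 3× C (X4) → no; 1× Cl (X1) → no; 1× N (X3) → no.
That gives 4 matching atoms.

4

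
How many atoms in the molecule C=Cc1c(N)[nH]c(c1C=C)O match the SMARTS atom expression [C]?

4

The query [C] means: uppercase C matches aliphatic (non-aromatic) carbon only.
Check the 11 heavy atoms by environment: 1× n (aromatic) → no; 4× c (aromatic) → no; 4× C → match; 1× N → no; 1× O → no.
That gives 4 matching atoms.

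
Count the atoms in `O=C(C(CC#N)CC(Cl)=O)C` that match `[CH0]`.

The query [CH0] means: aliphatic carbon with no attached hydrogen.
Check the 11 heavy atoms by environment: 2× C (H2) → no; 1× C (H1) → no; 3× C (H0) → match; 1× N (H0) → no; 2× O (H0) → no; 1× Cl (H0) → no; 1× C (H3) → no.
That gives 3 matching atoms.

3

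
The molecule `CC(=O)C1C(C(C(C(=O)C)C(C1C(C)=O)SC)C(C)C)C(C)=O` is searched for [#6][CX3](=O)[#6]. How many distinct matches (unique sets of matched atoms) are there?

4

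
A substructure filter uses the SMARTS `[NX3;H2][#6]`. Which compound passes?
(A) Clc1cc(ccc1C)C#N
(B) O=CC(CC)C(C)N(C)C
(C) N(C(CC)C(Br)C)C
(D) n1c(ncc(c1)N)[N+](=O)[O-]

[NX3;H2][#6] describes a trivalent nitrogen with two H attached to carbon (a primary amine).
(A) has a nitrile (-C#N) but the nitrogen is NX1 (triple-bonded), not NX3 with two H.
(B) has a dimethylamino group (-N(CH3)2) but the nitrogen has H0, not H2.
(C) has an N-methylamino group (-NHCH3) but the nitrogen bears two carbons and only one H (H1), not H2.
(D) contains a primary amino group (-NH2), which satisfies every atom and bond constraint.
So the answer is (D).

D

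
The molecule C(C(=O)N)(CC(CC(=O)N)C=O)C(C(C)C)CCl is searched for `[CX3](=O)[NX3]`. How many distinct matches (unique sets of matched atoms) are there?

[CX3](=O)[NX3] is the SMARTS for an amide: a carbonyl carbon bonded to a trivalent nitrogen.
The molecule carries 2 separate instances of a primary amide (-C(=O)NH2) meeting every constraint; each maps to a distinct set of atoms, giving 2 matches.

2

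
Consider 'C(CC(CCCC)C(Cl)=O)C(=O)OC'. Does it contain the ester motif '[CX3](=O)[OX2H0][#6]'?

Yes

The pattern [CX3](=O)[OX2H0][#6] describes a carbonyl carbon bonded to an oxygen that is itself bonded to carbon (no H on that O) — an ester.
The molecule carries a methyl-ester group (-C(=O)OCH3), whose atoms satisfy every constraint of the query, so the pattern matches.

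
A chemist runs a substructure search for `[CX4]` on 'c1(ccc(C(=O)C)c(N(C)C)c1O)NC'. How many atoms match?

The query [CX4] means: C with X4: aliphatic carbon with exactly 4 total connections (bonds + H).
Check the 15 heavy atoms by environment: 6× c (aromatic, X3) → no; 1× C (X3) → no; 1× O (X1) → no; 4× C (X4) → match; 1× O (X2) → no; 2× N (X3) → no.
That gives 4 matching atoms.

4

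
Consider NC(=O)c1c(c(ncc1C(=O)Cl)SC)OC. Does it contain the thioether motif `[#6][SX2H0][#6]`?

Yes

The pattern [#6][SX2H0][#6] describes an aliphatic sulfur bridging two carbons with no H on the sulfur — a thioether.
The molecule carries a methylthio ether (-SCH3), whose atoms satisfy every constraint of the query, so the pattern matches.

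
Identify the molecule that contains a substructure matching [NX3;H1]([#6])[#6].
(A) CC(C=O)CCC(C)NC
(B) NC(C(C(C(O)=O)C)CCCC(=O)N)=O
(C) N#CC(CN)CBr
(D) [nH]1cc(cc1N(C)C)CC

A

[NX3;H1]([#6])[#6] describes a trivalent nitrogen with one H, bonded to two carbons (a secondary amine).
(A) contains an N-methylamino group (-NHCH3), which satisfies every atom and bond constraint.
(B) has a primary amide (-C(=O)NH2) but the -C(=O)NH2 nitrogen has H2, not H1.
(C) has a primary amino group (-NH2) but the nitrogen has H2 and only one carbon neighbour.
(D) has a dimethylamino group (-N(CH3)2) but the nitrogen has H0, not H1.
So the answer is (A).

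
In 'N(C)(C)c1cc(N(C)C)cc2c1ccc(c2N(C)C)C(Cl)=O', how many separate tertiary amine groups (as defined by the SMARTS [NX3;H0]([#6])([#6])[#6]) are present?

[NX3;H0]([#6])([#6])[#6] is the SMARTS for a tertiary amine: a trivalent nitrogen with no H, bonded to three carbons.
The molecule carries 3 separate instances of a dimethylamino group (-N(CH3)2) meeting every constraint; each maps to a distinct set of atoms, giving 3 matches.

3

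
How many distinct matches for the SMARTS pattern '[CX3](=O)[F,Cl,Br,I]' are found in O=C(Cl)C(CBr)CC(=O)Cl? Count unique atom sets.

2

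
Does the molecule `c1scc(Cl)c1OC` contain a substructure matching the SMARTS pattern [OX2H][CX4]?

No

The pattern [OX2H][CX4] describes a hydroxyl oxygen bound to an sp3 (X4) carbon — an aliphatic alcohol.
The closest candidate here is a methoxy ether (-OCH3), but the oxygen has H0 (ether), not H1. No other fragment satisfies the full query, so there is no match.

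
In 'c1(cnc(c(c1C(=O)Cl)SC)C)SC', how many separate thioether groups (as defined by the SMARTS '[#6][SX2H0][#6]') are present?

[#6][SX2H0][#6] is the SMARTS for a thioether: an aliphatic sulfur bridging two carbons with no H on the sulfur.
The molecule carries 2 separate instances of a methylthio ether (-SCH3) meeting every constraint; each maps to a distinct set of atoms, giving 2 matches.

2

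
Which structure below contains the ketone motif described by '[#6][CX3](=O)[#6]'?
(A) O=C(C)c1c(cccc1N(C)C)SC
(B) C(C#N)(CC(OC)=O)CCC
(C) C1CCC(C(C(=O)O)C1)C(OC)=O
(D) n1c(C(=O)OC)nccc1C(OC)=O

[#6][CX3](=O)[#6] describes a carbonyl carbon (no H) flanked by two carbons (a ketone).
(A) contains an acetyl/ketone group (-C(=O)CH3), which satisfies every atom and bond constraint.
(B) has a methyl-ester group (-C(=O)OCH3) but one neighbour of the carbonyl carbon is O, not C.
(C) has a methyl-ester group (-C(=O)OCH3) but one neighbour of the carbonyl carbon is O, not C.
(D) has a methyl-ester group (-C(=O)OCH3) but one neighbour of the carbonyl carbon is O, not C.
So the answer is (A).

A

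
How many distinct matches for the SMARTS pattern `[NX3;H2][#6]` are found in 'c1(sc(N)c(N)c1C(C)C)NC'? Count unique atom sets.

2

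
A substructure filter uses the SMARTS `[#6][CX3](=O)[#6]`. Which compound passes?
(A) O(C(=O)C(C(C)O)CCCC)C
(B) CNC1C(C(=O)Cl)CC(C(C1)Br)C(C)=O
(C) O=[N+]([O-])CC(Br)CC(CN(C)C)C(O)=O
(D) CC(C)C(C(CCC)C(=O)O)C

B

[#6][CX3](=O)[#6] describes a carbonyl carbon (no H) flanked by two carbons (a ketone).
(A) has a methyl-ester group (-C(=O)OCH3) but one neighbour of the carbonyl carbon is O, not C.
(B) contains an acetyl/ketone group (-C(=O)CH3), which satisfies every atom and bond constraint.
(C) has a carboxylic acid group (-C(=O)OH) but one neighbour of the carbonyl carbon is O, not C.
(D) has a carboxylic acid group (-C(=O)OH) but one neighbour of the carbonyl carbon is O, not C.
So the answer is (B).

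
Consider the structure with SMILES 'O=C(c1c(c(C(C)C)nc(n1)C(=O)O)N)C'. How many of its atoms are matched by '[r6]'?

6

Check the 16 heavy atoms by environment: 2× n (aromatic, in 6-ring) → match; 4× c (aromatic, in 6-ring) → match; 6× C (acyclic) → no; 3× O (acyclic) → no; 1× N (acyclic) → no.
Summing the matching environments: 2 + 4 = 6 matching atoms.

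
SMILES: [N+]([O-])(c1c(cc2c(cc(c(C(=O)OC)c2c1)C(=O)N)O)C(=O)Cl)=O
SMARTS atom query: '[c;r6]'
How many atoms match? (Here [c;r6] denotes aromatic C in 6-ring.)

10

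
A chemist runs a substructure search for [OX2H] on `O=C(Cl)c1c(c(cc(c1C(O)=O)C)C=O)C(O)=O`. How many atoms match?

2

The query [OX2H] means: aliphatic oxygen with two connections, one of which is H — an -OH oxygen.
Check the 18 heavy atoms by environment: 5× c (aromatic, H0, X3) → no; 1× c (aromatic, H1, X3) → no; 3× C (H0, X3) → no; 4× O (H0, X1) → no; 1× Cl (H0, X1) → no; 1× C (H1, X3) → no; 2× O (H1, X2) → match; 1× C (H3, X4) → no.
That gives 2 matching atoms.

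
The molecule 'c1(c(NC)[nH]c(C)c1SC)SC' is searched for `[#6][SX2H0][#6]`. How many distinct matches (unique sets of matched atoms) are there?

2

[#6][SX2H0][#6] is the SMARTS for a thioether: an aliphatic sulfur bridging two carbons with no H on the sulfur.
The molecule carries 2 separate instances of a methylthio ether (-SCH3) meeting every constraint; each maps to a distinct set of atoms, giving 2 matches.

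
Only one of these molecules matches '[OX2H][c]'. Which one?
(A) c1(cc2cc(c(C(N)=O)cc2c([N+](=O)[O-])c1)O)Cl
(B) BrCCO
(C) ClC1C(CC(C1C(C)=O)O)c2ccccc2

A

[OX2H][c] describes a hydroxyl oxygen attached to an aromatic carbon (a phenol).
(A) contains a hydroxyl group (-OH), which satisfies every atom and bond constraint.
(B) has a hydroxyl group (-OH) but the -OH is on an aliphatic carbon, not an aromatic c.
(C) has a hydroxyl group (-OH) but the -OH is on an aliphatic carbon, not an aromatic c.
So the answer is (A).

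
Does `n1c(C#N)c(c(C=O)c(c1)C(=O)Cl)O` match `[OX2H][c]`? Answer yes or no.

Yes

The pattern [OX2H][c] describes a hydroxyl oxygen attached to an aromatic carbon — a phenol.
The molecule carries a hydroxyl group (-OH), whose atoms satisfy every constraint of the query, so the pattern matches.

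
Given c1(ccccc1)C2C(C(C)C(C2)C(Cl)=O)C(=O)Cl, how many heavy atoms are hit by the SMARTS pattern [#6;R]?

The query [#6;R] means: carbon that is part of a ring.
Check the 18 heavy atoms by environment: 5× C (in 5-ring) → match; 3× C (acyclic) → no; 2× O (acyclic) → no; 2× Cl (acyclic) → no; 6× c (aromatic, in 6-ring) → match.
Summing the matching environments: 5 + 6 = 11 matching atoms.

11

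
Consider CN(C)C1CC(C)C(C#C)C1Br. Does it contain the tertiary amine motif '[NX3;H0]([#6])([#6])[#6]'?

The pattern [NX3;H0]([#6])([#6])[#6] describes a trivalent nitrogen with no H, bonded to three carbons — a tertiary amine.
The molecule carries a dimethylamino group (-N(CH3)2), whose atoms satisfy every constraint of the query, so the pattern matches.

Yes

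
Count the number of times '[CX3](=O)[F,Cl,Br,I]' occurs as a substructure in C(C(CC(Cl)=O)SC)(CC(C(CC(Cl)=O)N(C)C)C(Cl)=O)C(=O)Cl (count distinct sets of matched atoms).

4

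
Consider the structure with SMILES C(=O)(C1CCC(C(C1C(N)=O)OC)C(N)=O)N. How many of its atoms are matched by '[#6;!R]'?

4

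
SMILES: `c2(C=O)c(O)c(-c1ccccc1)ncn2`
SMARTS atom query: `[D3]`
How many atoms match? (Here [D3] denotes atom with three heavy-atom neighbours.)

The query [D3] means: atom with exactly three heavy-atom neighbours.
Check the 15 heavy atoms by environment: 2× n (aromatic, D2) → no; 6× c (aromatic, D2) → no; 4× c (aromatic, D3) → match; 2× O (D1) → no; 1× C (D2) → no.
That gives 4 matching atoms.

4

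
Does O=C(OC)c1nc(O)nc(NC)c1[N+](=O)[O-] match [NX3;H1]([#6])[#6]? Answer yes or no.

Yes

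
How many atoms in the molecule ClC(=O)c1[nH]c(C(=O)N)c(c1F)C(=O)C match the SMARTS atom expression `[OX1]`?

3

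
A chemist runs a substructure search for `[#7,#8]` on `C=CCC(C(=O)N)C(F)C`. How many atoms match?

2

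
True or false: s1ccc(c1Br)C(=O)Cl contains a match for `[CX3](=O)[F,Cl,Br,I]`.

True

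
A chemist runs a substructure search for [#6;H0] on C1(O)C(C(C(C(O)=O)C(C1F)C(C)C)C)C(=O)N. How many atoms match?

2

Check the 18 heavy atoms by environment: 7× C (H1) → no; 2× O (H1) → no; 2× C (H0) → match; 2× O (H0) → no; 1× N (H2) → no; 3× C (H3) → no; 1× F (H0) → no.
That gives 2 matching atoms.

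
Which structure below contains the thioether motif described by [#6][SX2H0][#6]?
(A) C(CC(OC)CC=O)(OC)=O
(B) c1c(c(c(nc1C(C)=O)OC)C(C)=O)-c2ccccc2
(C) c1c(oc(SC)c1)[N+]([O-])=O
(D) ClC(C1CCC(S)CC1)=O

C

[#6][SX2H0][#6] describes an aliphatic sulfur bridging two carbons with no H on the sulfur (a thioether).
(A) has a methoxy ether (-OCH3) but the bridging atom is O, not S.
(B) has a methoxy ether (-OCH3) but the bridging atom is O, not S.
(C) contains a methylthio ether (-SCH3), which satisfies every atom and bond constraint.
(D) has a thiol (-SH) but the sulfur has H1, not H0 bridging two carbons.
So the answer is (C).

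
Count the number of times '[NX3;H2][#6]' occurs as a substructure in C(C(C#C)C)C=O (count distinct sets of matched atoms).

[NX3;H2][#6] is the SMARTS for a primary amine: a trivalent nitrogen with two H attached to carbon.
No fragment in the molecule satisfies every constraint, giving 0 matches.

0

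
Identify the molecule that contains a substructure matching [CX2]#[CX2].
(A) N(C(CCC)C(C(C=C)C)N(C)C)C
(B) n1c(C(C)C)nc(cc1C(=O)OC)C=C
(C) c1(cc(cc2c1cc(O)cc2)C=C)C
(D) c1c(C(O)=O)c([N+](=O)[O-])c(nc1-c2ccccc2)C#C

[CX2]#[CX2] describes a carbon-carbon triple bond (an alkyne).
(A) has a vinyl group (-CH=CH2) but the C=C is a double bond; both carbons are CX3, not CX2.
(B) has a vinyl group (-CH=CH2) but the C=C is a double bond; both carbons are CX3, not CX2.
(C) has a vinyl group (-CH=CH2) but the C=C is a double bond; both carbons are CX3, not CX2.
(D) contains an ethynyl group (-C#CH), which satisfies every atom and bond constraint.
So the answer is (D).

D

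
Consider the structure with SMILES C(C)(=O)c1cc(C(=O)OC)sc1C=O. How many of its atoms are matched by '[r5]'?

5

The query [r5] means: r5 matches atoms in a five-membered ring.
Check the 14 heavy atoms by environment: 1× s (aromatic, in 5-ring) → match; 4× c (aromatic, in 5-ring) → match; 5× C (acyclic) → no; 4× O (acyclic) → no.
Summing the matching environments: 1 + 4 = 5 matching atoms.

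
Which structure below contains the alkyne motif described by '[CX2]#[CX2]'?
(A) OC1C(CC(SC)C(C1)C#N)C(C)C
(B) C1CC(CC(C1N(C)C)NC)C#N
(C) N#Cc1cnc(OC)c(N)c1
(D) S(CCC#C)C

D

[CX2]#[CX2] describes a carbon-carbon triple bond (an alkyne).
(A) has a nitrile (-C#N) but the triple bond is C#N, not C#C.
(B) has a nitrile (-C#N) but the triple bond is C#N, not C#C.
(C) has a nitrile (-C#N) but the triple bond is C#N, not C#C.
(D) contains an ethynyl group (-C#CH), which satisfies every atom and bond constraint.
So the answer is (D).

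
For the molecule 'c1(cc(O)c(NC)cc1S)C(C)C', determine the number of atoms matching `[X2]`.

2

The query [X2] means: any atom with exactly two total connections (bonds + H).
Check the 13 heavy atoms by environment: 6× c (aromatic, X3) → no; 4× C (X4) → no; 1× O (X2) → match; 1× S (X2) → match; 1× N (X3) → no.
Summing the matching environments: 1 + 1 = 2 matching atoms.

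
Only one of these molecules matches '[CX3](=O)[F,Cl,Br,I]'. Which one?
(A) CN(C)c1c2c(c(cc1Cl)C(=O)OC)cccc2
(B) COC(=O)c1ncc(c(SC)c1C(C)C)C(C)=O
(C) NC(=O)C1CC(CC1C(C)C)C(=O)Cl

C

[CX3](=O)[F,Cl,Br,I] describes a carbonyl carbon bonded to a halogen (an acyl halide).
(A) has a chloro substituent but the Cl is not on a carbonyl carbon.
(B) has a methyl-ester group (-C(=O)OCH3) but the carbonyl is bonded to -O-C, not to a halogen.
(C) contains an acyl chloride (-C(=O)Cl), which satisfies every atom and bond constraint.
So the answer is (C).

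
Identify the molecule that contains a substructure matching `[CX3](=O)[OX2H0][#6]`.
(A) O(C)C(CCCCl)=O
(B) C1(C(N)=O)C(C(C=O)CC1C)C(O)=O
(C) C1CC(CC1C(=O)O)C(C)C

[CX3](=O)[OX2H0][#6] describes a carbonyl carbon bonded to an oxygen that is itself bonded to carbon (no H on that O) (an ester).
(A) contains a methyl-ester group (-C(=O)OCH3), which satisfies every atom and bond constraint.
(B) has a primary amide (-C(=O)NH2) but the carbonyl is bonded to N, not to an O-C linkage.
(C) has a carboxylic acid group (-C(=O)OH) but the singly-bonded O carries H (OX2H1, not H0).
So the answer is (A).

A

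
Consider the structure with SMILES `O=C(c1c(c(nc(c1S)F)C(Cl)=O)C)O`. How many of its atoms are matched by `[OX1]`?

2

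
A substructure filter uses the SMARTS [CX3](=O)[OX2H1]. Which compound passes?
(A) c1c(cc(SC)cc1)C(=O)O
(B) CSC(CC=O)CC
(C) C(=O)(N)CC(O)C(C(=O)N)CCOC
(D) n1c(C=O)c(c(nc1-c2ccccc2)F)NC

A

[CX3](=O)[OX2H1] describes an sp2 carbon double-bonded to O and single-bonded to an -OH oxygen (a carboxylic acid).
(A) contains a carboxylic acid group (-C(=O)OH), which satisfies every atom and bond constraint.
(B) has an aldehyde (-CHO) but there is no singly-bonded oxygen on the carbonyl carbon.
(C) has a primary amide (-C(=O)NH2) but the carbonyl is bonded to N, not to an -OH oxygen.
(D) has an aldehyde (-CHO) but there is no singly-bonded oxygen on the carbonyl carbon.
So the answer is (A).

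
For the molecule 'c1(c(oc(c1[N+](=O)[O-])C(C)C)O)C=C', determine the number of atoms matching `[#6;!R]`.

The query [#6;!R] means: carbon not in any ring.
Check the 14 heavy atoms by environment: 1× o (aromatic, in 5-ring) → no; 4× c (aromatic, in 5-ring) → no; 5× C (acyclic) → match; 2× O (acyclic) → no; 1× N (charge +1, acyclic) → no; 1× O (charge -1, acyclic) → no.
That gives 5 matching atoms.

5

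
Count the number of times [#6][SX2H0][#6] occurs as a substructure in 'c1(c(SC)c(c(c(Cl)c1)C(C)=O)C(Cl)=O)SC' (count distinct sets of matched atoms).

2

[#6][SX2H0][#6] is the SMARTS for a thioether: an aliphatic sulfur bridging two carbons with no H on the sulfur.
The molecule carries 2 separate instances of a methylthio ether (-SCH3) meeting every constraint; each maps to a distinct set of atoms, giving 2 matches.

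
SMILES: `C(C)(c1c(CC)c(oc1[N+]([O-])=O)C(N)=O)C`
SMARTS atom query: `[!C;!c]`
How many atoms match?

6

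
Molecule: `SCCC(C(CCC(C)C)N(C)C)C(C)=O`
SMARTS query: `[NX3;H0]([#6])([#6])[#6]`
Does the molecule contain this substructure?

The pattern [NX3;H0]([#6])([#6])[#6] describes a trivalent nitrogen with no H, bonded to three carbons — a tertiary amine.
The molecule carries a dimethylamino group (-N(CH3)2), whose atoms satisfy every constraint of the query, so the pattern matches.

Yes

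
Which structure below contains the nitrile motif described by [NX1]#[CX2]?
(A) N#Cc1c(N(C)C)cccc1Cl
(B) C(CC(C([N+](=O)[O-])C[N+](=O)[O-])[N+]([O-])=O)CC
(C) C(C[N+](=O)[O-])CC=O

A

[NX1]#[CX2] describes a nitrogen triple-bonded to a two-connected carbon (a nitrile).
(A) contains a nitrile (-C#N), which satisfies every atom and bond constraint.
(B) has a nitro group (-[N+](=O)[O-]) but there is no C#N triple bond.
(C) has a nitro group (-[N+](=O)[O-]) but there is no C#N triple bond.
So the answer is (A).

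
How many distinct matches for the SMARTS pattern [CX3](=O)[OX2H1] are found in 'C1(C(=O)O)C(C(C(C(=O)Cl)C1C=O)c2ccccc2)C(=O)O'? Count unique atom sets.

2

[CX3](=O)[OX2H1] is the SMARTS for a carboxylic acid: an sp2 carbon double-bonded to O and single-bonded to an -OH oxygen.
The molecule carries 2 separate instances of a carboxylic acid group (-C(=O)OH) meeting every constraint; each maps to a distinct set of atoms, giving 2 matches.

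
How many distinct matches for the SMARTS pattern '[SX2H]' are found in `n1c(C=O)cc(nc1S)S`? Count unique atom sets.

[SX2H] is the SMARTS for a thiol: an aliphatic sulfur with two connections, one being H.
The molecule carries 2 separate instances of a thiol (-SH) meeting every constraint; each maps to a distinct set of atoms, giving 2 matches.

2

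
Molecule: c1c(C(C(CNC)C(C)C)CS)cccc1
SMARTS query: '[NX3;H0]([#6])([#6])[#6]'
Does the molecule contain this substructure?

No

The pattern [NX3;H0]([#6])([#6])[#6] describes a trivalent nitrogen with no H, bonded to three carbons — a tertiary amine.
The closest candidate here is an N-methylamino group (-NHCH3), but the nitrogen still has one H (H1), not H0. No other fragment satisfies the full query, so there is no match.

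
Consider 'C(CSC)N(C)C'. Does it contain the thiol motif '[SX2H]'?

No

The pattern [SX2H] describes an aliphatic sulfur with two connections, one being H — a thiol.
The closest candidate here is a methylthio ether (-SCH3), but the sulfur has H0 (bonded to two carbons), not H1. No other fragment satisfies the full query, so there is no match.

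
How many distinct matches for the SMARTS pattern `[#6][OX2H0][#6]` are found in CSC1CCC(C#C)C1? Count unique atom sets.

0

[#6][OX2H0][#6] is the SMARTS for an ether: an aliphatic oxygen bridging two carbons with no H on the oxygen.
No fragment in the molecule satisfies every constraint, giving 0 matches.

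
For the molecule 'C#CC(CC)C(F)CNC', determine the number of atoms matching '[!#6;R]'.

0

The query [!#6;R] means: non-carbon atom that is part of a ring.
Check the 10 heavy atoms by environment: 8× C (acyclic) → no; 1× N (acyclic) → no; 1× F (acyclic) → no.
No environment satisfies the query, so 0 matching atoms.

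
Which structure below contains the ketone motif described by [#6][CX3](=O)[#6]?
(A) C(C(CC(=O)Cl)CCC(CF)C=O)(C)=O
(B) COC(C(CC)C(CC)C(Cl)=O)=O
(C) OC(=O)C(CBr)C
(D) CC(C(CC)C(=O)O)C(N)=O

A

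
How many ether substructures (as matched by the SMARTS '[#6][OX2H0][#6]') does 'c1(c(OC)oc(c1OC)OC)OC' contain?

4

[#6][OX2H0][#6] is the SMARTS for an ether: an aliphatic oxygen bridging two carbons with no H on the oxygen.
The molecule carries 4 separate instances of a methoxy ether (-OCH3) meeting every constraint; each maps to a distinct set of atoms, giving 4 matches.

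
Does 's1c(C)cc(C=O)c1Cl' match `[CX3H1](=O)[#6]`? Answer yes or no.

Yes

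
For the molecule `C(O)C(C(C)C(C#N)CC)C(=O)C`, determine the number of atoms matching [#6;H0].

2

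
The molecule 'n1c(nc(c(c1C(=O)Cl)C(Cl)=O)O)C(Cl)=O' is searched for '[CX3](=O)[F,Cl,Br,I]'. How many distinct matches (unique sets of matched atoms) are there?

[CX3](=O)[F,Cl,Br,I] is the SMARTS for an acyl halide: a carbonyl carbon bonded to a halogen.
The molecule carries 3 separate instances of an acyl chloride (-C(=O)Cl) meeting every constraint; each maps to a distinct set of atoms, giving 3 matches.

3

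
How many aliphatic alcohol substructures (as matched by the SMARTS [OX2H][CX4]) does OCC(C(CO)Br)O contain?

3

[OX2H][CX4] is the SMARTS for an aliphatic alcohol: a hydroxyl oxygen bound to an sp3 (X4) carbon.
The molecule carries 3 separate instances of a hydroxyl group (-OH) meeting every constraint; each maps to a distinct set of atoms, giving 3 matches.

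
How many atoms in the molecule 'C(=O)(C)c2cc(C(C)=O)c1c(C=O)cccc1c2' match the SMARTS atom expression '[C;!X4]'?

The query [C;!X4] means: aliphatic carbon that does not have four total connections.
Check the 18 heavy atoms by environment: 10× c (aromatic, X3) → no; 3× C (X3) → match; 3× O (X1) → no; 2× C (X4) → no.
That gives 3 matching atoms.

3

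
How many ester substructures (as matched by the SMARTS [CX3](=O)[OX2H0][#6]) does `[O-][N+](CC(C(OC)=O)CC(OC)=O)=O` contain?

[CX3](=O)[OX2H0][#6] is the SMARTS for an ester: a carbonyl carbon bonded to an oxygen that is itself bonded to carbon (no H on that O).
The molecule carries 2 separate instances of a methyl-ester group (-C(=O)OCH3) meeting every constraint; each maps to a distinct set of atoms, giving 2 matches.

2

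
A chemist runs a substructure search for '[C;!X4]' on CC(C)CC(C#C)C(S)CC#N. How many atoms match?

The query [C;!X4] means: aliphatic carbon that does not have four total connections.
Check the 12 heavy atoms by environment: 7× C (X4) → no; 3× C (X2) → match; 1× N (X1) → no; 1× S (X2) → no.
That gives 3 matching atoms.

3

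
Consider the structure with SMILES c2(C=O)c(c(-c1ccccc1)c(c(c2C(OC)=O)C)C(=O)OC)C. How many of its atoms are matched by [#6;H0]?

9

The query [#6;H0] means: any carbon with no attached hydrogen.
Check the 24 heavy atoms by environment: 7× c (aromatic, H0) → match; 2× C (H0) → match; 5× O (H0) → no; 4× C (H3) → no; 1× C (H1) → no; 5× c (aromatic, H1) → no.
Summing the matching environments: 7 + 2 = 9 matching atoms.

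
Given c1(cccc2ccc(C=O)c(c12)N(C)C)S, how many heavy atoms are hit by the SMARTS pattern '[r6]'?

The query [r6] means: r6 matches atoms in a six-membered ring.
Check the 16 heavy atoms by environment: 10× c (aromatic, in 6-ring) → match; 1× S (acyclic) → no; 3× C (acyclic) → no; 1× O (acyclic) → no; 1× N (acyclic) → no.
That gives 10 matching atoms.

10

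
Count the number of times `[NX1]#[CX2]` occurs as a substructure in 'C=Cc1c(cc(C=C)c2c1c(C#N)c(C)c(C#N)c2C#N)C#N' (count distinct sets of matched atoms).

4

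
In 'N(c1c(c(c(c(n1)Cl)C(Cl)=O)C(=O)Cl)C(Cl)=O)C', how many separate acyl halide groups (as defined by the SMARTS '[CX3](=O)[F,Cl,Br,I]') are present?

3

[CX3](=O)[F,Cl,Br,I] is the SMARTS for an acyl halide: a carbonyl carbon bonded to a halogen.
The molecule carries 3 separate instances of an acyl chloride (-C(=O)Cl) meeting every constraint; each maps to a distinct set of atoms, giving 3 matches.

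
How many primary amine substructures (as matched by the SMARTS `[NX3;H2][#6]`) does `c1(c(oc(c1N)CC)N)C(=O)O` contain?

2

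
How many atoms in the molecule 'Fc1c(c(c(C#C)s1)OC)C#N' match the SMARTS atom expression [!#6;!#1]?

The query [!#6;!#1] means: not carbon and not hydrogen — any heteroatom.
Check the 12 heavy atoms by environment: 1× s (aromatic) → match; 4× c (aromatic) → no; 4× C → no; 1× N → match; 1× O → match; 1× F → match.
Summing the matching environments: 1 + 1 + 1 + 1 = 4 matching atoms.

4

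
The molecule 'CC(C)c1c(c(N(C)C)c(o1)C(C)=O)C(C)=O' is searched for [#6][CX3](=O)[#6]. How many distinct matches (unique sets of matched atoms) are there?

[#6][CX3](=O)[#6] is the SMARTS for a ketone: a carbonyl carbon (no H) flanked by two carbons.
The molecule carries 2 separate instances of an acetyl/ketone group (-C(=O)CH3) meeting every constraint; each maps to a distinct set of atoms, giving 2 matches.

2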